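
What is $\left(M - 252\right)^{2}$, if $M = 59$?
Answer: $37249$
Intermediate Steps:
$\left(M - 252\right)^{2} = \left(59 - 252\right)^{2} = \left(-193\right)^{2} = 37249$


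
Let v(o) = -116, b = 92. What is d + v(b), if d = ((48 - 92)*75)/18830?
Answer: -218758/1883 ≈ -116.18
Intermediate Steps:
d = -330/1883 (d = -44*75*(1/18830) = -3300*1/18830 = -330/1883 ≈ -0.17525)
d + v(b) = -330/1883 - 116 = -218758/1883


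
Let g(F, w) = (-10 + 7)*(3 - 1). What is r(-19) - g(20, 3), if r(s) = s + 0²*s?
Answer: -13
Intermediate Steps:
r(s) = s (r(s) = s + 0*s = s + 0 = s)
g(F, w) = -6 (g(F, w) = -3*2 = -6)
r(-19) - g(20, 3) = -19 - 1*(-6) = -19 + 6 = -13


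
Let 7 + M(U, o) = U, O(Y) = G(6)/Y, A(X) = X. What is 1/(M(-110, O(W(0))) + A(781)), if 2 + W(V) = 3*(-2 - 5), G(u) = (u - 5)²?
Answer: 1/664 ≈ 0.0015060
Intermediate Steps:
G(u) = (-5 + u)²
W(V) = -23 (W(V) = -2 + 3*(-2 - 5) = -2 + 3*(-7) = -2 - 21 = -23)
O(Y) = 1/Y (O(Y) = (-5 + 6)²/Y = 1²/Y = 1/Y)
M(U, o) = -7 + U
1/(M(-110, O(W(0))) + A(781)) = 1/((-7 - 110) + 781) = 1/(-117 + 781) = 1/664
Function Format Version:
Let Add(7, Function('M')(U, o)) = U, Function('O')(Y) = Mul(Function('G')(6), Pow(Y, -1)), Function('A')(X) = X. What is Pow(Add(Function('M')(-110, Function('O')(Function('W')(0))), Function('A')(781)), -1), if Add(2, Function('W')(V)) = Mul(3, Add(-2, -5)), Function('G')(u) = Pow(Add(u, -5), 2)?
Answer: Rational(1, 664) ≈ 0.0015060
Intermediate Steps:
Function('G')(u) = Pow(Add(-5, u), 2)
Function('W')(V) = -23 (Function('W')(V) = Add(-2, Mul(3, Add(-2, -5))) = Add(-2, Mul(3, -7)) = Add(-2, -21) = -23)
Function('O')(Y) = Pow(Y, -1) (Function('O')(Y) = Mul(Pow(Add(-5, 6), 2), Pow(Y, -1)) = Mul(Pow(1, 2), Pow(Y, -1)) = Mul(1, Pow(Y, -1)) = Pow(Y, -1))
Function('M')(U, o) = Add(-7, U)
Pow(Add(Function('M')(-110, Function('O')(Function('W')(0))), Function('A')(781)), -1) = Pow(Add(Add(-7, -110), 781), -1) = Pow(Add(-117, 781), -1) = Pow(664, -1) = Rational(1, 664)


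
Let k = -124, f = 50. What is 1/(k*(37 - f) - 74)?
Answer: 1/1538 ≈ 0.00065020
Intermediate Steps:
1/(k*(37 - f) - 74) = 1/(-124*(37 - 1*50) - 74) = 1/(-124*(37 - 50) - 74) = 1/(-124*(-13) - 74) = 1/(1612 - 74) = 1/1538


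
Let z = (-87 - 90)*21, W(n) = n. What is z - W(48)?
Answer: -3765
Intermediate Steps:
z = -3717 (z = -177*21 = -3717)
z - W(48) = -3717 - 1*48 = -3717 - 48 = -3765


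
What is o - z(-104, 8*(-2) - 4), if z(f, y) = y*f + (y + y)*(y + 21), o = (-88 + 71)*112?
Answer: -3944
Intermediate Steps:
o = -1904 (o = -17*112 = -1904)
z(f, y) = f*y + 2*y*(21 + y) (z(f, y) = f*y + (2*y)*(21 + y) = f*y + 2*y*(21 + y))
o - z(-104, 8*(-2) - 4) = -1904 - (8*(-2) - 4)*(42 - 104 + 2*(8*(-2) - 4)) = -1904 - (-16 - 4)*(42 - 104 + 2*(-16 - 4)) = -1904 - (-20)*(42 - 104 + 2*(-20)) = -1904 - (-20)*(42 - 104 - 40) = -1904 - (-20)*(-102) = -1904 - 1*2040 = -1904 - 2040 = -3944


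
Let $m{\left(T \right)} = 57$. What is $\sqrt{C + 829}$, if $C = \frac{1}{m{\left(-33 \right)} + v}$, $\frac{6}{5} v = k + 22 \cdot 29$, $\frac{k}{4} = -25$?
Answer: $\frac{\sqrt{476314693}}{758} \approx 28.792$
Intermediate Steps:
$k = -100$ ($k = 4 \left(-25\right) = -100$)
$v = \frac{1345}{3}$ ($v = \frac{5 \left(-100 + 22 \cdot 29\right)}{6} = \frac{5 \left(-100 + 638\right)}{6} = \frac{5}{6} \cdot 538 = \frac{1345}{3} \approx 448.33$)
$C = \frac{3}{1516}$ ($C = \frac{1}{57 + \frac{1345}{3}} = \frac{1}{\frac{1516}{3}} = \frac{3}{1516} \approx 0.0019789$)
$\sqrt{C + 829} = \sqrt{\frac{3}{1516} + 829} = \sqrt{\frac{1256767}{1516}} = \frac{\sqrt{476314693}}{758}$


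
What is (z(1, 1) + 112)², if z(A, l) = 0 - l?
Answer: 12321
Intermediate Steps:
z(A, l) = -l
(z(1, 1) + 112)² = (-1*1 + 112)² = (-1 + 112)² = 111² = 12321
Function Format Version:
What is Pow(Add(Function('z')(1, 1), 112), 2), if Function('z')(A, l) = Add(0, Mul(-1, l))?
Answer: 12321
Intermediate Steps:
Function('z')(A, l) = Mul(-1, l)
Pow(Add(Function('z')(1, 1), 112), 2) = Pow(Add(Mul(-1, 1), 112), 2) = Pow(Add(-1, 112), 2) = Pow(111, 2) = 12321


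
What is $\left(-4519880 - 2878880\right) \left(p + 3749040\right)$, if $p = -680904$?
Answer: $-22700401911360$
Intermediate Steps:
$\left(-4519880 - 2878880\right) \left(p + 3749040\right) = \left(-4519880 - 2878880\right) \left(-680904 + 3749040\right) = \left(-7398760\right) 3068136 = -22700401911360$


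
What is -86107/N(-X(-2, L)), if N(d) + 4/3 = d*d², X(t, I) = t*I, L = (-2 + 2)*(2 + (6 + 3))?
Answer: 258321/4 ≈ 64580.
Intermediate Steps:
L = 0 (L = 0*(2 + 9) = 0*11 = 0)
X(t, I) = I*t
N(d) = -4/3 + d³ (N(d) = -4/3 + d*d² = -4/3 + d³)
-86107/N(-X(-2, L)) = -86107/(-4/3 + (-0*(-2))³) = -86107/(-4/3 + (-1*0)³) = -86107/(-4/3 + 0³) = -86107/(-4/3 + 0) = -86107/(-4/3) = -86107*(-¾) = 258321/4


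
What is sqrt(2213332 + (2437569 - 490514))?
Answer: sqrt(4160387) ≈ 2039.7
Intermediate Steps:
sqrt(2213332 + (2437569 - 490514)) = sqrt(2213332 + 1947055) = sqrt(4160387)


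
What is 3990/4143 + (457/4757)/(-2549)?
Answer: 16126407573/16745443933 ≈ 0.96303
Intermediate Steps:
3990/4143 + (457/4757)/(-2549) = 3990*(1/4143) + (457*(1/4757))*(-1/2549) = 1330/1381 + (457/4757)*(-1/2549) = 1330/1381 - 457/12125593 = 16126407573/16745443933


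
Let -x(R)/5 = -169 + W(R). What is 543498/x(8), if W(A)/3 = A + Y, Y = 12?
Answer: 543498/545 ≈ 997.24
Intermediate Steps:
W(A) = 36 + 3*A (W(A) = 3*(A + 12) = 3*(12 + A) = 36 + 3*A)
x(R) = 665 - 15*R (x(R) = -5*(-169 + (36 + 3*R)) = -5*(-133 + 3*R) = 665 - 15*R)
543498/x(8) = 543498/(665 - 15*8) = 543498/(665 - 120) = 543498/545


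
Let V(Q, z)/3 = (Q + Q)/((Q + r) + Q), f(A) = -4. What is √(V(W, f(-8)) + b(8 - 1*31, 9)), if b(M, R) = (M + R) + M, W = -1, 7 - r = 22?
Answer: I*√10591/17 ≈ 6.0537*I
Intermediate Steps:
r = -15 (r = 7 - 1*22 = 7 - 22 = -15)
V(Q, z) = 6*Q/(-15 + 2*Q) (V(Q, z) = 3*((Q + Q)/((Q - 15) + Q)) = 3*((2*Q)/((-15 + Q) + Q)) = 3*((2*Q)/(-15 + 2*Q)) = 3*(2*Q/(-15 + 2*Q)) = 6*Q/(-15 + 2*Q))
b(M, R) = R + 2*M
√(V(W, f(-8)) + b(8 - 1*31, 9)) = √(6*(-1)/(-15 + 2*(-1)) + (9 + 2*(8 - 1*31))) = √(6*(-1)/(-15 - 2) + (9 + 2*(8 - 31))) = √(6*(-1)/(-17) + (9 + 2*(-23))) = √(6*(-1)*(-1/17) + (9 - 46)) = √(6/17 - 37) = √(-623/17) = I*√10591/17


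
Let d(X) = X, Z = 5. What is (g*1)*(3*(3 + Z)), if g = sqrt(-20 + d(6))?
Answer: 24*I*sqrt(14) ≈ 89.8*I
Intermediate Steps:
g = I*sqrt(14) (g = sqrt(-20 + 6) = sqrt(-14) = I*sqrt(14) ≈ 3.7417*I)
(g*1)*(3*(3 + Z)) = ((I*sqrt(14))*1)*(3*(3 + 5)) = (I*sqrt(14))*(3*8) = (I*sqrt(14))*24 = 24*I*sqrt(14)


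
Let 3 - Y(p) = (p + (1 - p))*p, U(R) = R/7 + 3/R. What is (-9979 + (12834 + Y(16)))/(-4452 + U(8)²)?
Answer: -8912512/13954247 ≈ -0.63870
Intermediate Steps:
U(R) = 3/R + R/7 (U(R) = R*(⅐) + 3/R = R/7 + 3/R = 3/R + R/7)
Y(p) = 3 - p (Y(p) = 3 - (p + (1 - p))*p = 3 - p)
(-9979 + (12834 + Y(16)))/(-4452 + U(8)²) = (-9979 + (12834 + (3 - 1*16)))/(-4452 + (3/8 + (⅐)*8)²) = (-9979 + (12834 + (3 - 16)))/(-4452 + (3*(⅛) + 8/7)²) = (-9979 + (12834 - 13))/(-4452 + (3/8 + 8/7)²) = (-9979 + 12821)/(-4452 + (85/56)²) = 2842/(-4452 + 7225/3136) = 2842/(-13954247/3136) = 2842*(-3136/13954247) = -8912512/13954247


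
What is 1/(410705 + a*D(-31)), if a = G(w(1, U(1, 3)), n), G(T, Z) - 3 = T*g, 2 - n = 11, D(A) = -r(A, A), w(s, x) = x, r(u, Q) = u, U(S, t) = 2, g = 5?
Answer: 1/411108 ≈ 2.4325e-6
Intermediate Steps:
D(A) = -A
n = -9 (n = 2 - 1*11 = 2 - 11 = -9)
G(T, Z) = 3 + 5*T (G(T, Z) = 3 + T*5 = 3 + 5*T)
a = 13 (a = 3 + 5*2 = 3 + 10 = 13)
1/(410705 + a*D(-31)) = 1/(410705 + 13*(-1*(-31))) = 1/(410705 + 13*31) = 1/(410705 + 403) = 1/411108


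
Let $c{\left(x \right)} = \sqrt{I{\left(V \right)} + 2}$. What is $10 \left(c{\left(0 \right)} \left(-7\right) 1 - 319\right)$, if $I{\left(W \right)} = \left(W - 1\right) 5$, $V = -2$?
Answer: $-3190 - 70 i \sqrt{13} \approx -3190.0 - 252.39 i$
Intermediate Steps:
$I{\left(W \right)} = -5 + 5 W$ ($I{\left(W \right)} = \left(-1 + W\right) 5 = -5 + 5 W$)
$c{\left(x \right)} = i \sqrt{13}$ ($c{\left(x \right)} = \sqrt{\left(-5 + 5 \left(-2\right)\right) + 2} = \sqrt{\left(-5 - 10\right) + 2} = \sqrt{-15 + 2} = \sqrt{-13} = i \sqrt{13}$)
$10 \left(c{\left(0 \right)} \left(-7\right) 1 - 319\right) = 10 \left(i \sqrt{13} \left(-7\right) 1 - 319\right) = 10 \left(- 7 i \sqrt{13} \cdot 1 - 319\right) = 10 \left(- 7 i \sqrt{13} - 319\right) = 10 \left(-319 - 7 i \sqrt{13}\right) = -3190 - 70 i \sqrt{13}$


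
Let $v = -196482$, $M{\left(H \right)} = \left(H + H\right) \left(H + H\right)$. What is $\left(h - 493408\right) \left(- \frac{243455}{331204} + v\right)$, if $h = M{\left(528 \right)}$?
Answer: $- \frac{10114872281247256}{82801} \approx -1.2216 \cdot 10^{11}$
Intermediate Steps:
$M{\left(H \right)} = 4 H^{2}$ ($M{\left(H \right)} = 2 H 2 H = 4 H^{2}$)
$h = 1115136$ ($h = 4 \cdot 528^{2} = 4 \cdot 278784 = 1115136$)
$\left(h - 493408\right) \left(- \frac{243455}{331204} + v\right) = \left(1115136 - 493408\right) \left(- \frac{243455}{331204} - 196482\right) = 621728 \left(\left(-243455\right) \frac{1}{331204} - 196482\right) = 621728 \left(- \frac{243455}{331204} - 196482\right) = 621728 \left(- \frac{65075867783}{331204}\right) = - \frac{10114872281247256}{82801}$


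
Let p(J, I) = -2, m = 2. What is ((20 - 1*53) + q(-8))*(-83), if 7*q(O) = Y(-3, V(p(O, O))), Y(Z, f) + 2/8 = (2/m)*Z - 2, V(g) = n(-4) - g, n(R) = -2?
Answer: 11205/4 ≈ 2801.3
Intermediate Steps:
V(g) = -2 - g
Y(Z, f) = -9/4 + Z (Y(Z, f) = -¼ + ((2/2)*Z - 2) = -¼ + ((2*(½))*Z - 2) = -¼ + (1*Z - 2) = -¼ + (Z - 2) = -¼ + (-2 + Z) = -9/4 + Z)
q(O) = -¾ (q(O) = (-9/4 - 3)/7 = (⅐)*(-21/4) = -¾)
((20 - 1*53) + q(-8))*(-83) = ((20 - 1*53) - ¾)*(-83) = ((20 - 53) - ¾)*(-83) = (-33 - ¾)*(-83) = -135/4*(-83) = 11205/4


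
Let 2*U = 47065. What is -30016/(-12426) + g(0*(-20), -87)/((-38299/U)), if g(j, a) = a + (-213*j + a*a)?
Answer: -1093349143753/237951687 ≈ -4594.8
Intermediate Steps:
U = 47065/2 (U = (1/2)*47065 = 47065/2 ≈ 23533.)
g(j, a) = a + a**2 - 213*j (g(j, a) = a + (-213*j + a**2) = a + (a**2 - 213*j) = a + a**2 - 213*j)
-30016/(-12426) + g(0*(-20), -87)/((-38299/U)) = -30016/(-12426) + (-87 + (-87)**2 - 0*(-20))/((-38299/47065/2)) = -30016*(-1/12426) + (-87 + 7569 - 213*0)/((-38299*2/47065)) = 15008/6213 + (-87 + 7569 + 0)/(-76598/47065) = 15008/6213 + 7482*(-47065/76598) = 15008/6213 - 176070165/38299 = -1093349143753/237951687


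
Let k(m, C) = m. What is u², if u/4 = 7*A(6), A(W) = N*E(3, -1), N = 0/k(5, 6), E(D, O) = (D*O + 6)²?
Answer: 0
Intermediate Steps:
E(D, O) = (6 + D*O)²
N = 0 (N = 0/5 = 0*(⅕) = 0)
A(W) = 0 (A(W) = 0*(6 + 3*(-1))² = 0*(6 - 3)² = 0*3² = 0*9 = 0)
u = 0 (u = 4*(7*0) = 4*0 = 0)
u² = 0² = 0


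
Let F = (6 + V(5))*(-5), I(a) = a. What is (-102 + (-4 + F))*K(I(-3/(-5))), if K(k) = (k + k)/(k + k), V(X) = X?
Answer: -161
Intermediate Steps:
F = -55 (F = (6 + 5)*(-5) = 11*(-5) = -55)
K(k) = 1 (K(k) = (2*k)/((2*k)) = (2*k)*(1/(2*k)) = 1)
(-102 + (-4 + F))*K(I(-3/(-5))) = (-102 + (-4 - 55))*1 = (-102 - 59)*1 = -161*1 = -161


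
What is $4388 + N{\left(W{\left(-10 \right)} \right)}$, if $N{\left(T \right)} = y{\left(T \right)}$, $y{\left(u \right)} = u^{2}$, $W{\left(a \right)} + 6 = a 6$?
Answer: $8744$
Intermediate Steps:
$W{\left(a \right)} = -6 + 6 a$ ($W{\left(a \right)} = -6 + a 6 = -6 + 6 a$)
$N{\left(T \right)} = T^{2}$
$4388 + N{\left(W{\left(-10 \right)} \right)} = 4388 + \left(-6 + 6 \left(-10\right)\right)^{2} = 4388 + \left(-6 - 60\right)^{2} = 4388 + \left(-66\right)^{2} = 4388 + 4356 = 8744$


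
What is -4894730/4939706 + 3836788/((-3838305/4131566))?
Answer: -39151977997654125149/9480049119165 ≈ -4.1299e+6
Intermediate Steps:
-4894730/4939706 + 3836788/((-3838305/4131566)) = -4894730*1/4939706 + 3836788/((-3838305*1/4131566)) = -2447365/2469853 + 3836788/(-3838305/4131566) = -2447365/2469853 + 3836788*(-4131566/3838305) = -2447365/2469853 - 15851942850008/3838305 = -39151977997654125149/9480049119165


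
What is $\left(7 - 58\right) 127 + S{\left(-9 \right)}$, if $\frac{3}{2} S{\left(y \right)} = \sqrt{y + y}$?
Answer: $-6477 + 2 i \sqrt{2} \approx -6477.0 + 2.8284 i$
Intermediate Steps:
$S{\left(y \right)} = \frac{2 \sqrt{2} \sqrt{y}}{3}$ ($S{\left(y \right)} = \frac{2 \sqrt{y + y}}{3} = \frac{2 \sqrt{2 y}}{3} = \frac{2 \sqrt{2} \sqrt{y}}{3}$)
$\left(7 - 58\right) 127 + S{\left(-9 \right)} = \left(7 - 58\right) 127 + \frac{2 \sqrt{2} \sqrt{-9}}{3} = \left(7 - 58\right) 127 + \frac{2 \sqrt{2} \cdot 3 i}{3} = \left(-51\right) 127 + 2 i \sqrt{2} = -6477 + 2 i \sqrt{2}$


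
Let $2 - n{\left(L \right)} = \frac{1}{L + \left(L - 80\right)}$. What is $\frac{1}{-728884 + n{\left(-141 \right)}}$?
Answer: $- \frac{362}{263855283} \approx -1.372 \cdot 10^{-6}$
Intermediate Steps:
$n{\left(L \right)} = 2 - \frac{1}{-80 + 2 L}$ ($n{\left(L \right)} = 2 - \frac{1}{L + \left(L - 80\right)} = 2 - \frac{1}{L + \left(-80 + L\right)} = 2 - \frac{1}{-80 + 2 L}$)
$\frac{1}{-728884 + n{\left(-141 \right)}} = \frac{1}{-728884 + \frac{-161 + 4 \left(-141\right)}{2 \left(-40 - 141\right)}} = \frac{1}{-728884 + \frac{-161 - 564}{2 \left(-181\right)}} = \frac{1}{-728884 + \frac{1}{2} \left(- \frac{1}{181}\right) \left(-725\right)} = \frac{1}{-728884 + \frac{725}{362}} = \frac{1}{- \frac{263855283}{362}} = - \frac{362}{263855283}$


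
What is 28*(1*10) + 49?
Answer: 329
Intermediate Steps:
28*(1*10) + 49 = 28*10 + 49 = 280 + 49 = 329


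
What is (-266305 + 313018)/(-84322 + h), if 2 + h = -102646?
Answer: -46713/186970 ≈ -0.24984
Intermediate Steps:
h = -102648 (h = -2 - 102646 = -102648)
(-266305 + 313018)/(-84322 + h) = (-266305 + 313018)/(-84322 - 102648) = 46713/(-186970) = 46713*(-1/186970) = -46713/186970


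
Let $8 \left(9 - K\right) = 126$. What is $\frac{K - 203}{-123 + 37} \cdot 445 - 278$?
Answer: $\frac{277723}{344} \approx 807.33$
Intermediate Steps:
$K = - \frac{27}{4}$ ($K = 9 - \frac{63}{4} = - \frac{27}{4} \approx -6.75$)
$\frac{K - 203}{-123 + 37} \cdot 445 - 278 = \frac{- \frac{27}{4} - 203}{-123 + 37} \cdot 445 - 278 = - \frac{839}{4 \left(-86\right)} 445 - 278 = \left(- \frac{839}{4}\right) \left(- \frac{1}{86}\right) 445 - 278 = \frac{839}{344} \cdot 445 - 278 = \frac{373355}{344} - 278 = \frac{277723}{344}$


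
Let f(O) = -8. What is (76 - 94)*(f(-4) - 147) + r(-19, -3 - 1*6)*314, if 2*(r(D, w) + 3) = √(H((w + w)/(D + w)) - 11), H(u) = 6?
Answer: 1848 + 157*I*√5 ≈ 1848.0 + 351.06*I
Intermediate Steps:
r(D, w) = -3 + I*√5/2 (r(D, w) = -3 + √(6 - 11)/2 = -3 + √(-5)/2 = -3 + (I*√5)/2 = -3 + I*√5/2)
(76 - 94)*(f(-4) - 147) + r(-19, -3 - 1*6)*314 = (76 - 94)*(-8 - 147) + (-3 + I*√5/2)*314 = -18*(-155) + (-942 + 157*I*√5) = 2790 + (-942 + 157*I*√5) = 1848 + 157*I*√5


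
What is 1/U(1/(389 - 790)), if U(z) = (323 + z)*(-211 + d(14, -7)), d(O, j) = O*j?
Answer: -401/40022298 ≈ -1.0019e-5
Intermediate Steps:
U(z) = -99807 - 309*z (U(z) = (323 + z)*(-211 + 14*(-7)) = (323 + z)*(-211 - 98) = (323 + z)*(-309) = -99807 - 309*z)
1/U(1/(389 - 790)) = 1/(-99807 - 309/(389 - 790)) = 1/(-99807 - 309/(-401)) = 1/(-99807 - 309*(-1/401)) = 1/(-99807 + 309/401) = 1/(-40022298/401) = -401/40022298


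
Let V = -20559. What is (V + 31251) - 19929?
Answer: -9237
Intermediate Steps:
(V + 31251) - 19929 = (-20559 + 31251) - 19929 = 10692 - 19929 = -9237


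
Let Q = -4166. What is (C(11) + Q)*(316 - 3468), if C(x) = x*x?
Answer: 12749840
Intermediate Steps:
C(x) = x²
(C(11) + Q)*(316 - 3468) = (11² - 4166)*(316 - 3468) = (121 - 4166)*(-3152) = -4045*(-3152) = 12749840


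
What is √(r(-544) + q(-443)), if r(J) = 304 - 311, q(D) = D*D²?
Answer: I*√86938314 ≈ 9324.1*I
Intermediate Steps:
q(D) = D³
r(J) = -7
√(r(-544) + q(-443)) = √(-7 + (-443)³) = √(-7 - 86938307) = √(-86938314) = I*√86938314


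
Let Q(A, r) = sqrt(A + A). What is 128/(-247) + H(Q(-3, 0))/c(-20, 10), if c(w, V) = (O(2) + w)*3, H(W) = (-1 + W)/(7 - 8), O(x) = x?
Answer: -7159/13338 + I*sqrt(6)/54 ≈ -0.53674 + 0.045361*I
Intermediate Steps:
Q(A, r) = sqrt(2)*sqrt(A) (Q(A, r) = sqrt(2*A) = sqrt(2)*sqrt(A))
H(W) = 1 - W (H(W) = (-1 + W)/(-1) = (-1 + W)*(-1) = 1 - W)
c(w, V) = 6 + 3*w (c(w, V) = (2 + w)*3 = 6 + 3*w)
128/(-247) + H(Q(-3, 0))/c(-20, 10) = 128/(-247) + (1 - sqrt(2)*sqrt(-3))/(6 + 3*(-20)) = 128*(-1/247) + (1 - sqrt(2)*I*sqrt(3))/(6 - 60) = -128/247 + (1 - I*sqrt(6))/(-54) = -128/247 + (1 - I*sqrt(6))*(-1/54) = -128/247 + (-1/54 + I*sqrt(6)/54) = -7159/13338 + I*sqrt(6)/54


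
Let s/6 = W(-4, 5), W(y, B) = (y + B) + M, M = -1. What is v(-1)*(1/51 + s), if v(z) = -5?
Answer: -5/51 ≈ -0.098039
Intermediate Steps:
W(y, B) = -1 + B + y (W(y, B) = (y + B) - 1 = (B + y) - 1 = -1 + B + y)
s = 0 (s = 6*(-1 + 5 - 4) = 6*0 = 0)
v(-1)*(1/51 + s) = -5*(1/51 + 0) = -5*1/51 = -5/51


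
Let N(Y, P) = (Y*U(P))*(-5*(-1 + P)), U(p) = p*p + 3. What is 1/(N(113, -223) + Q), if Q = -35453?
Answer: 1/6294046467 ≈ 1.5888e-10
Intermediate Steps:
U(p) = 3 + p² (U(p) = p² + 3 = 3 + p²)
N(Y, P) = Y*(3 + P²)*(5 - 5*P) (N(Y, P) = (Y*(3 + P²))*(-5*(-1 + P)) = (Y*(3 + P²))*(5 - 5*P) = Y*(3 + P²)*(5 - 5*P))
1/(N(113, -223) + Q) = 1/(-5*113*(-1 - 223)*(3 + (-223)²) - 35453) = 1/(-5*113*(-224)*(3 + 49729) - 35453) = 1/(-5*113*(-224)*49732 - 35453) = 1/(6294081920 - 35453) = 1/6294046467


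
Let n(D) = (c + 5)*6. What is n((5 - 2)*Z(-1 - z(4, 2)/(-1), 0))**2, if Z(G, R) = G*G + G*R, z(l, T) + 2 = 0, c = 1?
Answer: 1296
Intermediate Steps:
z(l, T) = -2 (z(l, T) = -2 + 0 = -2)
Z(G, R) = G**2 + G*R
n(D) = 36 (n(D) = (1 + 5)*6 = 6*6 = 36)
n((5 - 2)*Z(-1 - z(4, 2)/(-1), 0))**2 = 36**2 = 1296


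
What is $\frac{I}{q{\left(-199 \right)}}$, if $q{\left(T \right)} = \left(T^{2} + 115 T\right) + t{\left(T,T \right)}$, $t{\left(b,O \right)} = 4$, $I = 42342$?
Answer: $\frac{21171}{8360} \approx 2.5324$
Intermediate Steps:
$q{\left(T \right)} = 4 + T^{2} + 115 T$ ($q{\left(T \right)} = \left(T^{2} + 115 T\right) + 4 = 4 + T^{2} + 115 T$)
$\frac{I}{q{\left(-199 \right)}} = \frac{42342}{4 + \left(-199\right)^{2} + 115 \left(-199\right)} = \frac{42342}{4 + 39601 - 22885} = \frac{42342}{16720} = 42342 \cdot \frac{1}{16720} = \frac{21171}{8360}$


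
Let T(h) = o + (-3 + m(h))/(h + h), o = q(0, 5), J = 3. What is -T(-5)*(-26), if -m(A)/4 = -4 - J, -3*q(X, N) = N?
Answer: -325/3 ≈ -108.33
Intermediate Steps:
q(X, N) = -N/3
m(A) = 28 (m(A) = -4*(-4 - 1*3) = -4*(-4 - 3) = -4*(-7) = 28)
o = -5/3 (o = -⅓*5 = -5/3 ≈ -1.6667)
T(h) = -5/3 + 25/(2*h) (T(h) = -5/3 + (-3 + 28)/(h + h) = -5/3 + 25/((2*h)) = -5/3 + 25*(1/(2*h)) = -5/3 + 25/(2*h))
-T(-5)*(-26) = -5*(15 - 2*(-5))/(6*(-5))*(-26) = -5*(-1)*(15 + 10)/(6*5)*(-26) = -5*(-1)*25/(6*5)*(-26) = -1*(-25/6)*(-26) = (25/6)*(-26) = -325/3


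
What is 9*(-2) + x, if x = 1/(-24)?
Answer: -433/24 ≈ -18.042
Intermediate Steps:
x = -1/24 ≈ -0.041667
9*(-2) + x = 9*(-2) - 1/24 = -18 - 1/24 = -433/24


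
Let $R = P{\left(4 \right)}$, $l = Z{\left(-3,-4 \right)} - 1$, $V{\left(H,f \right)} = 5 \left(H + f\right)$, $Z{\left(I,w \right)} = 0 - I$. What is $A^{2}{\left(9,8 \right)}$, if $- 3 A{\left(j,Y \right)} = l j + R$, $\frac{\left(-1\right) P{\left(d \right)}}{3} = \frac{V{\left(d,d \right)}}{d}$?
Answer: $16$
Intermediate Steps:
$Z{\left(I,w \right)} = - I$
$V{\left(H,f \right)} = 5 H + 5 f$
$P{\left(d \right)} = -30$ ($P{\left(d \right)} = - 3 \frac{5 d + 5 d}{d} = - 3 \frac{10 d}{d} = \left(-3\right) 10 = -30$)
$l = 2$ ($l = \left(-1\right) \left(-3\right) - 1 = 3 - 1 = 2$)
$R = -30$
$A{\left(j,Y \right)} = 10 - \frac{2 j}{3}$ ($A{\left(j,Y \right)} = - \frac{2 j - 30}{3} = - \frac{-30 + 2 j}{3} = 10 - \frac{2 j}{3}$)
$A^{2}{\left(9,8 \right)} = \left(10 - 6\right)^{2} = 4^{2} = 16$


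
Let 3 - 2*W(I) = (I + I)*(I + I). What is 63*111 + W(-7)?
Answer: 13793/2 ≈ 6896.5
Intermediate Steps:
W(I) = 3/2 - 2*I² (W(I) = 3/2 - (I + I)*(I + I)/2 = 3/2 - 2*I*2*I/2 = 3/2 - 2*I²)
63*111 + W(-7) = 63*111 + (3/2 - 2*(-7)²) = 6993 + (3/2 - 2*49) = 6993 + (3/2 - 98) = 6993 - 193/2 = 13793/2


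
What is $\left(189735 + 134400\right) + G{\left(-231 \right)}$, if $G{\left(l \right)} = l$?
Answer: $323904$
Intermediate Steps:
$\left(189735 + 134400\right) + G{\left(-231 \right)} = \left(189735 + 134400\right) - 231 = 324135 - 231 = 323904$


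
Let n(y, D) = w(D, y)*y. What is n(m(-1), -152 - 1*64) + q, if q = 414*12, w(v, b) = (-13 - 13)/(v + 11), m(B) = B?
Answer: 1018414/205 ≈ 4967.9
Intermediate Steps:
w(v, b) = -26/(11 + v)
n(y, D) = -26*y/(11 + D) (n(y, D) = (-26/(11 + D))*y = -26*y/(11 + D))
q = 4968
n(m(-1), -152 - 1*64) + q = -26*(-1)/(11 + (-152 - 1*64)) + 4968 = -26*(-1)/(11 + (-152 - 64)) + 4968 = -26*(-1)/(11 - 216) + 4968 = -26*(-1)/(-205) + 4968 = -26*(-1)*(-1/205) + 4968 = -26/205 + 4968 = 1018414/205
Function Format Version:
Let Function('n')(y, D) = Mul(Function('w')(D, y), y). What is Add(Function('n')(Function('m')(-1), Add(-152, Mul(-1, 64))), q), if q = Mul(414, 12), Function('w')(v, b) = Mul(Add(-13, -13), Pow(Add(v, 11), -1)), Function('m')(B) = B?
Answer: Rational(1018414, 205) ≈ 4967.9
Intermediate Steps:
Function('w')(v, b) = Mul(-26, Pow(Add(11, v), -1))
Function('n')(y, D) = Mul(-26, y, Pow(Add(11, D), -1)) (Function('n')(y, D) = Mul(Mul(-26, Pow(Add(11, D), -1)), y) = Mul(-26, y, Pow(Add(11, D), -1)))
q = 4968
Add(Function('n')(Function('m')(-1), Add(-152, Mul(-1, 64))), q) = Add(Mul(-26, -1, Pow(Add(11, Add(-152, Mul(-1, 64))), -1)), 4968) = Add(Mul(-26, -1, Pow(Add(11, Add(-152, -64)), -1)), 4968) = Add(Mul(-26, -1, Pow(Add(11, -216), -1)), 4968) = Add(Mul(-26, -1, Pow(-205, -1)), 4968) = Add(Mul(-26, -1, Rational(-1, 205)), 4968) = Add(Rational(-26, 205), 4968) = Rational(1018414, 205)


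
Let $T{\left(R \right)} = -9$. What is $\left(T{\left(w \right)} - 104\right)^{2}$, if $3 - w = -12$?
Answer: $12769$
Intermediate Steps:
$w = 15$ ($w = 3 - -12 = 3 + 12 = 15$)
$\left(T{\left(w \right)} - 104\right)^{2} = \left(-9 - 104\right)^{2} = \left(-113\right)^{2} = 12769$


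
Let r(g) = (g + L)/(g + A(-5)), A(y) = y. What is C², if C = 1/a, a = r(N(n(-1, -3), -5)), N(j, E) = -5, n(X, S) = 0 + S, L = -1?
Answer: 25/9 ≈ 2.7778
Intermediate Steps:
n(X, S) = S
r(g) = (-1 + g)/(-5 + g) (r(g) = (g - 1)/(g - 5) = (-1 + g)/(-5 + g))
a = ⅗ (a = (-1 - 5)/(-5 - 5) = -6/(-10) = -⅒*(-6) = ⅗ ≈ 0.60000)
C = 5/3 (C = 1/(⅗) = 5/3 ≈ 1.6667)
C² = (5/3)² = 25/9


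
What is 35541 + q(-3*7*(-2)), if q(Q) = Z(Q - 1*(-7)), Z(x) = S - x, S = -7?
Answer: 35485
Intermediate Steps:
Z(x) = -7 - x
q(Q) = -14 - Q (q(Q) = -7 - (Q - 1*(-7)) = -7 - (Q + 7) = -7 - (7 + Q) = -7 + (-7 - Q) = -14 - Q)
35541 + q(-3*7*(-2)) = 35541 + (-14 - (-3*7)*(-2)) = 35541 + (-14 - (-21)*(-2)) = 35541 + (-14 - 1*42) = 35541 + (-14 - 42) = 35541 - 56 = 35485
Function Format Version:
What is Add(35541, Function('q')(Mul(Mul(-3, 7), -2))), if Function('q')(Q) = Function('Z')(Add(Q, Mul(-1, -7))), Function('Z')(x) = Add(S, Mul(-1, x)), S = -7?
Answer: 35485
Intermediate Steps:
Function('Z')(x) = Add(-7, Mul(-1, x))
Function('q')(Q) = Add(-14, Mul(-1, Q)) (Function('q')(Q) = Add(-7, Mul(-1, Add(Q, Mul(-1, -7)))) = Add(-7, Mul(-1, Add(Q, 7))) = Add(-7, Mul(-1, Add(7, Q))) = Add(-7, Add(-7, Mul(-1, Q))) = Add(-14, Mul(-1, Q)))
Add(35541, Function('q')(Mul(Mul(-3, 7), -2))) = Add(35541, Add(-14, Mul(-1, Mul(Mul(-3, 7), -2)))) = Add(35541, Add(-14, Mul(-1, Mul(-21, -2)))) = Add(35541, Add(-14, Mul(-1, 42))) = Add(35541, Add(-14, -42)) = Add(35541, -56) = 35485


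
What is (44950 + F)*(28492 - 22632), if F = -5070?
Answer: 233696800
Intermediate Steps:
(44950 + F)*(28492 - 22632) = (44950 - 5070)*(28492 - 22632) = 39880*5860 = 233696800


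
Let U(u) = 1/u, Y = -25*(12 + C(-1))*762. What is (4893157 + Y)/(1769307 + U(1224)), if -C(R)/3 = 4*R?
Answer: 5429611368/2165631769 ≈ 2.5072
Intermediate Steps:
C(R) = -12*R
Y = -457200 (Y = -25*(12 - 12*(-1))*762 = -25*(12 + 12)*762 = -25*24*762 = -600*762 = -457200)
(4893157 + Y)/(1769307 + U(1224)) = (4893157 - 457200)/(1769307 + 1/1224) = 4435957/(1769307 + 1/1224) = 4435957/(2165631769/1224) = 4435957*(1224/2165631769) = 5429611368/2165631769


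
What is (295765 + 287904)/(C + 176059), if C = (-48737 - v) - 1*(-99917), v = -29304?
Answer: 583669/256543 ≈ 2.2751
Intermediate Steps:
C = 80484 (C = (-48737 - 1*(-29304)) - 1*(-99917) = (-48737 + 29304) + 99917 = -19433 + 99917 = 80484)
(295765 + 287904)/(C + 176059) = (295765 + 287904)/(80484 + 176059) = 583669/256543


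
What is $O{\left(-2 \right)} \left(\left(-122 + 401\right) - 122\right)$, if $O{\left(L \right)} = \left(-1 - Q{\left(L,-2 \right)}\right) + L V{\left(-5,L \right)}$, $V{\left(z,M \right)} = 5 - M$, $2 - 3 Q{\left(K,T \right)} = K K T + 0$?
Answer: $- \frac{8635}{3} \approx -2878.3$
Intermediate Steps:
$Q{\left(K,T \right)} = \frac{2}{3} - \frac{T K^{2}}{3}$ ($Q{\left(K,T \right)} = \frac{2}{3} - \frac{K K T + 0}{3} = \frac{2}{3} - \frac{K^{2} T + 0}{3} = \frac{2}{3} - \frac{T K^{2} + 0}{3} = \frac{2}{3} - \frac{T K^{2}}{3}$)
$O{\left(L \right)} = - \frac{5}{3} - \frac{2 L^{2}}{3} + L \left(5 - L\right)$ ($O{\left(L \right)} = \left(-1 - \left(\frac{2}{3} - - \frac{2 L^{2}}{3}\right)\right) + L \left(5 - L\right) = \left(-1 - \left(\frac{2}{3} + \frac{2 L^{2}}{3}\right)\right) + L \left(5 - L\right) = \left(- \frac{5}{3} - \frac{2 L^{2}}{3}\right) + L \left(5 - L\right) = - \frac{5}{3} - \frac{2 L^{2}}{3} + L \left(5 - L\right)$)
$O{\left(-2 \right)} \left(\left(-122 + 401\right) - 122\right) = \left(- \frac{5}{3} + 5 \left(-2\right) - \frac{5 \left(-2\right)^{2}}{3}\right) \left(\left(-122 + 401\right) - 122\right) = \left(- \frac{5}{3} - 10 - \frac{20}{3}\right) \left(279 - 122\right) = \left(- \frac{5}{3} - 10 - \frac{20}{3}\right) 157 = \left(- \frac{55}{3}\right) 157 = - \frac{8635}{3}$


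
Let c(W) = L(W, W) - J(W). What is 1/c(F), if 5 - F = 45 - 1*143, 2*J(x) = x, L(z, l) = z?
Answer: 2/103 ≈ 0.019417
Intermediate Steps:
J(x) = x/2
F = 103 (F = 5 - (45 - 1*143) = 5 - (45 - 143) = 5 - 1*(-98) = 5 + 98 = 103)
c(W) = W/2 (c(W) = W - W/2 = W/2)
1/c(F) = 1/((½)*103) = 1/(103/2) = 2/103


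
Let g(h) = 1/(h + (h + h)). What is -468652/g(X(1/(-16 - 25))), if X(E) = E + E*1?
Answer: 2811912/41 ≈ 68583.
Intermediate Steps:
X(E) = 2*E (X(E) = E + E = 2*E)
g(h) = 1/(3*h) (g(h) = 1/(h + 2*h) = 1/(3*h))
-468652/g(X(1/(-16 - 25))) = -468652*6/(-16 - 25) = -468652/(1/(3*((2/(-41))))) = -468652/(1/(3*((2*(-1/41))))) = -468652/(1/(3*(-2/41))) = -468652/((⅓)*(-41/2)) = -468652/(-41/6) = -468652*(-6/41) = 2811912/41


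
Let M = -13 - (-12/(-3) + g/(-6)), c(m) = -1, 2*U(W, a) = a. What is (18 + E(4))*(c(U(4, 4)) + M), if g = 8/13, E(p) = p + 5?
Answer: -6282/13 ≈ -483.23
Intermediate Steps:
U(W, a) = a/2
E(p) = 5 + p
g = 8/13 (g = 8*(1/13) = 8/13 ≈ 0.61539)
M = -659/39 (M = -13 - (-12/(-3) + (8/13)/(-6)) = -13 - (-12*(-⅓) + (8/13)*(-⅙)) = -13 - (4 - 4/39) = -13 - 1*152/39 = -13 - 152/39 = -659/39 ≈ -16.897)
(18 + E(4))*(c(U(4, 4)) + M) = (18 + (5 + 4))*(-1 - 659/39) = (18 + 9)*(-698/39) = 27*(-698/39) = -6282/13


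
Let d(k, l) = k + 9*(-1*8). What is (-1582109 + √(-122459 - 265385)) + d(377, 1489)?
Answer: -1581804 + 2*I*√96961 ≈ -1.5818e+6 + 622.77*I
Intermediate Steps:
d(k, l) = -72 + k (d(k, l) = k + 9*(-8) = k - 72 = -72 + k)
(-1582109 + √(-122459 - 265385)) + d(377, 1489) = (-1582109 + √(-122459 - 265385)) + (-72 + 377) = (-1582109 + √(-387844)) + 305 = (-1582109 + 2*I*√96961) + 305 = -1581804 + 2*I*√96961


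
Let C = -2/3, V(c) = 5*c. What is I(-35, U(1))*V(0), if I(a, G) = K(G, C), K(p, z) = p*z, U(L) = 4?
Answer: 0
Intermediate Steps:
C = -⅔ (C = -2*⅓ = -⅔ ≈ -0.66667)
I(a, G) = -2*G/3 (I(a, G) = G*(-⅔) = -2*G/3)
I(-35, U(1))*V(0) = (-⅔*4)*(5*0) = -8/3*0 = 0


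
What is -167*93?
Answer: -15531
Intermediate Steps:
-167*93 = -1*15531 = -15531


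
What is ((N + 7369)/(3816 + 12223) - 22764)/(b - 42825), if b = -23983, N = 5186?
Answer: 365099241/1071533512 ≈ 0.34073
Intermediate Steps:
((N + 7369)/(3816 + 12223) - 22764)/(b - 42825) = ((5186 + 7369)/(3816 + 12223) - 22764)/(-23983 - 42825) = (12555/16039 - 22764)/(-66808) = (12555*(1/16039) - 22764)*(-1/66808) = (12555/16039 - 22764)*(-1/66808) = -365099241/16039*(-1/66808) = 365099241/1071533512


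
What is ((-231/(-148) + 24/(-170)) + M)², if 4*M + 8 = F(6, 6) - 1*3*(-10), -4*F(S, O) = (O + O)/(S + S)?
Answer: 119060192601/2532102400 ≈ 47.020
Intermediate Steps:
F(S, O) = -O/(4*S) (F(S, O) = -(O + O)/(4*(S + S)) = -2*O/(4*(2*S)) = -2*O*1/(2*S)/4 = -O/(4*S))
M = 87/16 (M = -2 + (-¼*6/6 - 1*3*(-10))/4 = -2 + (-¼*6*⅙ - 3*(-10))/4 = -2 + (-¼ + 30)/4 = -2 + (¼)*(119/4) = -2 + 119/16 = 87/16 ≈ 5.4375)
((-231/(-148) + 24/(-170)) + M)² = ((-231/(-148) + 24/(-170)) + 87/16)² = ((-231*(-1/148) + 24*(-1/170)) + 87/16)² = ((231/148 - 12/85) + 87/16)² = (17859/12580 + 87/16)² = (345051/50320)² = 119060192601/2532102400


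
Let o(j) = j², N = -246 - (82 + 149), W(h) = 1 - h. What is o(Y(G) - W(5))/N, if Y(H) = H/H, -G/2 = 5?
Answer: -25/477 ≈ -0.052411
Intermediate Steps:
G = -10 (G = -2*5 = -10)
Y(H) = 1
N = -477 (N = -246 - 1*231 = -246 - 231 = -477)
o(Y(G) - W(5))/N = (1 - (1 - 1*5))²/(-477) = (1 - (1 - 5))²*(-1/477) = (1 - 1*(-4))²*(-1/477) = (1 + 4)²*(-1/477) = 5²*(-1/477) = 25*(-1/477) = -25/477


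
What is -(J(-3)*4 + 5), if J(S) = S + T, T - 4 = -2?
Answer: -1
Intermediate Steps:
T = 2 (T = 4 - 2 = 2)
J(S) = 2 + S (J(S) = S + 2 = 2 + S)
-(J(-3)*4 + 5) = -((2 - 3)*4 + 5) = -(-1*4 + 5) = -(-4 + 5) = -1*1 = -1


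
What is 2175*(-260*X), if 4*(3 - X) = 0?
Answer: -1696500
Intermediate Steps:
X = 3 (X = 3 - ¼*0 = 3 + 0 = 3)
2175*(-260*X) = 2175*(-260*3) = 2175*(-780) = -1696500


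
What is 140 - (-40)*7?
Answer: 420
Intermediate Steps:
140 - (-40)*7 = 140 - 10*(-28) = 140 + 280 = 420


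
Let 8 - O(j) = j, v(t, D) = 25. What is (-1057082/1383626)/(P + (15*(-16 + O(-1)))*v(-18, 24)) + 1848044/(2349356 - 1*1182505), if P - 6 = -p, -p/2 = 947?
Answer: 927529854829091/585250950875675 ≈ 1.5848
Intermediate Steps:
O(j) = 8 - j
p = -1894 (p = -2*947 = -1894)
P = 1900 (P = 6 - 1*(-1894) = 6 + 1894 = 1900)
(-1057082/1383626)/(P + (15*(-16 + O(-1)))*v(-18, 24)) + 1848044/(2349356 - 1*1182505) = (-1057082/1383626)/(1900 + (15*(-16 + (8 - 1*(-1))))*25) + 1848044/(2349356 - 1*1182505) = (-1057082*1/1383626)/(1900 + (15*(-16 + (8 + 1)))*25) + 1848044/(2349356 - 1182505) = -528541/(691813*(1900 + (15*(-16 + 9))*25)) + 1848044/1166851 = -528541/(691813*(1900 + (15*(-7))*25)) + 1848044*(1/1166851) = -528541/(691813*(1900 - 105*25)) + 1848044/1166851 = -528541/(691813*(1900 - 2625)) + 1848044/1166851 = -528541/691813/(-725) + 1848044/1166851 = -528541/691813*(-1/725) + 1848044/1166851 = 528541/501564425 + 1848044/1166851 = 927529854829091/585250950875675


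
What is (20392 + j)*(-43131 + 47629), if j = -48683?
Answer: -127252918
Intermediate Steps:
(20392 + j)*(-43131 + 47629) = (20392 - 48683)*(-43131 + 47629) = -28291*4498 = -127252918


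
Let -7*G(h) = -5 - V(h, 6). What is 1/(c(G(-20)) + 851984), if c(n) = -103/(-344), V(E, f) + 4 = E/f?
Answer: 344/293082599 ≈ 1.1737e-6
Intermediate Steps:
V(E, f) = -4 + E/f
G(h) = ⅐ + h/42 (G(h) = -(-5 - (-4 + h/6))/7 = -(-5 + (4 - h/6))/7 = -(-1 - h/6)/7 = ⅐ + h/42)
c(n) = 103/344 (c(n) = -103*(-1/344) = 103/344)
1/(c(G(-20)) + 851984) = 1/(103/344 + 851984) = 1/(293082599/344) = 344/293082599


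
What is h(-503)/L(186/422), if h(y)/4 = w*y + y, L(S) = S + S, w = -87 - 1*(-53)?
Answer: 2334926/31 ≈ 75320.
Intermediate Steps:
w = -34 (w = -87 + 53 = -34)
L(S) = 2*S
h(y) = -132*y (h(y) = 4*(-34*y + y) = 4*(-33*y) = -132*y)
h(-503)/L(186/422) = (-132*(-503))/((2*(186/422))) = 66396/((2*(186*(1/422)))) = 66396/((2*(93/211))) = 66396/(186/211) = 66396*(211/186) = 2334926/31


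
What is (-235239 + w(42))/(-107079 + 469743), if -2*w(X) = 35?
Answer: -470513/725328 ≈ -0.64869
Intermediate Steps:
w(X) = -35/2 (w(X) = -1/2*35 = -35/2)
(-235239 + w(42))/(-107079 + 469743) = (-235239 - 35/2)/(-107079 + 469743) = -470513/2/362664 = -470513/2*1/362664 = -470513/725328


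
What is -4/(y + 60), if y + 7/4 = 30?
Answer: -16/353 ≈ -0.045326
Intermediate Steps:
y = 113/4 (y = -7/4 + 30 = 113/4 ≈ 28.250)
-4/(y + 60) = -4/(113/4 + 60) = -4/353/4 = -4*4/353 = -16/353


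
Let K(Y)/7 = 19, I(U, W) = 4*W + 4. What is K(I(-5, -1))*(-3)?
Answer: -399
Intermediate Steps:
I(U, W) = 4 + 4*W
K(Y) = 133 (K(Y) = 7*19 = 133)
K(I(-5, -1))*(-3) = 133*(-3) = -399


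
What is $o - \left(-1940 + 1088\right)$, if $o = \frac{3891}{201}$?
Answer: $\frac{58381}{67} \approx 871.36$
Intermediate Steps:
$o = \frac{1297}{67}$ ($o = 3891 \cdot \frac{1}{201} = \frac{1297}{67} \approx 19.358$)
$o - \left(-1940 + 1088\right) = \frac{1297}{67} - \left(-1940 + 1088\right) = \frac{1297}{67} - -852 = \frac{1297}{67} + 852 = \frac{58381}{67}$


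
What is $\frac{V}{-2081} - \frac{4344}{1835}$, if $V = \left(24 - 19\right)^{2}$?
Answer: $- \frac{9085739}{3818635} \approx -2.3793$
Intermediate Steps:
$V = 25$ ($V = 5^{2} = 25$)
$\frac{V}{-2081} - \frac{4344}{1835} = \frac{25}{-2081} - \frac{4344}{1835} = 25 \left(- \frac{1}{2081}\right) - \frac{4344}{1835} = - \frac{25}{2081} - \frac{4344}{1835} = - \frac{9085739}{3818635}$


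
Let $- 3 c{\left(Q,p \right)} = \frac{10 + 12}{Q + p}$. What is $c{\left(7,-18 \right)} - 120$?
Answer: $- \frac{358}{3} \approx -119.33$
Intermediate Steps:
$c{\left(Q,p \right)} = - \frac{22}{3 \left(Q + p\right)}$ ($c{\left(Q,p \right)} = - \frac{\left(10 + 12\right) \frac{1}{Q + p}}{3} = - \frac{22 \frac{1}{Q + p}}{3} = - \frac{22}{3 \left(Q + p\right)}$)
$c{\left(7,-18 \right)} - 120 = - \frac{22}{3 \cdot 7 + 3 \left(-18\right)} - 120 = - \frac{22}{21 - 54} - 120 = - \frac{22}{-33} - 120 = \left(-22\right) \left(- \frac{1}{33}\right) - 120 = \frac{2}{3} - 120 = - \frac{358}{3}$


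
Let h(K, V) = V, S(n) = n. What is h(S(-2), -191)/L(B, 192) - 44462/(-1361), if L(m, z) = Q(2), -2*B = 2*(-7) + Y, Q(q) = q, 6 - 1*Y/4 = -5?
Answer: -171027/2722 ≈ -62.831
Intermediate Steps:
Y = 44 (Y = 24 - 4*(-5) = 24 + 20 = 44)
B = -15 (B = -(2*(-7) + 44)/2 = -(-14 + 44)/2 = -½*30 = -15)
L(m, z) = 2
h(S(-2), -191)/L(B, 192) - 44462/(-1361) = -191/2 - 44462/(-1361) = -191*½ - 44462*(-1/1361) = -191/2 + 44462/1361 = -171027/2722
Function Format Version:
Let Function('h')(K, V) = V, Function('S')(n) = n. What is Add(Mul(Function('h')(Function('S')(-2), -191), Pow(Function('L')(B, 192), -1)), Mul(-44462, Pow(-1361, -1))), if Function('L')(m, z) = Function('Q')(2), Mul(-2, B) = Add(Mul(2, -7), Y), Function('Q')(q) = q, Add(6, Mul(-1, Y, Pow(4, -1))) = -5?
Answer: Rational(-171027, 2722) ≈ -62.831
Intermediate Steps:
Y = 44 (Y = Add(24, Mul(-4, -5)) = Add(24, 20) = 44)
B = -15 (B = Mul(Rational(-1, 2), Add(Mul(2, -7), 44)) = Mul(Rational(-1, 2), Add(-14, 44)) = Mul(Rational(-1, 2), 30) = -15)
Function('L')(m, z) = 2
Add(Mul(Function('h')(Function('S')(-2), -191), Pow(Function('L')(B, 192), -1)), Mul(-44462, Pow(-1361, -1))) = Add(Mul(-191, Pow(2, -1)), Mul(-44462, Pow(-1361, -1))) = Add(Mul(-191, Rational(1, 2)), Mul(-44462, Rational(-1, 1361))) = Add(Rational(-191, 2), Rational(44462, 1361)) = Rational(-171027, 2722)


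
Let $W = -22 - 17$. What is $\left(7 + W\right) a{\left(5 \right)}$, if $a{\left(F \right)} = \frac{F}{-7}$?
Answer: $\frac{160}{7} \approx 22.857$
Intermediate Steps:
$a{\left(F \right)} = - \frac{F}{7}$ ($a{\left(F \right)} = F \left(- \frac{1}{7}\right) = - \frac{F}{7}$)
$W = -39$
$\left(7 + W\right) a{\left(5 \right)} = \left(7 - 39\right) \left(\left(- \frac{1}{7}\right) 5\right) = \left(-32\right) \left(- \frac{5}{7}\right) = \frac{160}{7}$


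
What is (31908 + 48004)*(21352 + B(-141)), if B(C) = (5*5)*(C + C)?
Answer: 1142901424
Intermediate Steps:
B(C) = 50*C (B(C) = 25*(2*C) = 50*C)
(31908 + 48004)*(21352 + B(-141)) = (31908 + 48004)*(21352 + 50*(-141)) = 79912*(21352 - 7050) = 79912*14302 = 1142901424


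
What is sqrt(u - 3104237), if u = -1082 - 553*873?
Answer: 2*I*sqrt(897022) ≈ 1894.2*I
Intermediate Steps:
u = -483851 (u = -1082 - 482769 = -483851)
sqrt(u - 3104237) = sqrt(-483851 - 3104237) = sqrt(-3588088) = 2*I*sqrt(897022)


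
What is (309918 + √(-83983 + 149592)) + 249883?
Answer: 559801 + √65609 ≈ 5.6006e+5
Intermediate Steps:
(309918 + √(-83983 + 149592)) + 249883 = (309918 + √65609) + 249883 = 559801 + √65609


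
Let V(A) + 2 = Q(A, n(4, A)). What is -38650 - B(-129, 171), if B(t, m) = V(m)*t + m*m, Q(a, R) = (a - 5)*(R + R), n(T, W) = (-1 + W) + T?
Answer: 7383923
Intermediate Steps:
n(T, W) = -1 + T + W
Q(a, R) = 2*R*(-5 + a) (Q(a, R) = (-5 + a)*(2*R) = 2*R*(-5 + a))
V(A) = -2 + 2*(-5 + A)*(3 + A) (V(A) = -2 + 2*(-1 + 4 + A)*(-5 + A) = -2 + 2*(3 + A)*(-5 + A) = -2 + 2*(-5 + A)*(3 + A))
B(t, m) = m**2 + t*(-2 + 2*(-5 + m)*(3 + m)) (B(t, m) = (-2 + 2*(-5 + m)*(3 + m))*t + m*m = t*(-2 + 2*(-5 + m)*(3 + m)) + m**2 = m**2 + t*(-2 + 2*(-5 + m)*(3 + m)))
-38650 - B(-129, 171) = -38650 - (171**2 + 2*(-129)*(-1 + (-5 + 171)*(3 + 171))) = -38650 - (29241 + 2*(-129)*(-1 + 166*174)) = -38650 - (29241 + 2*(-129)*(-1 + 28884)) = -38650 - (29241 + 2*(-129)*28883) = -38650 - (29241 - 7451814) = -38650 - 1*(-7422573) = -38650 + 7422573 = 7383923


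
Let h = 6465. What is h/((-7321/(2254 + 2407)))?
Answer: -30133365/7321 ≈ -4116.0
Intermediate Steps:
h/((-7321/(2254 + 2407))) = 6465/((-7321/(2254 + 2407))) = 6465/((-7321/4661)) = 6465/((-7321*1/4661)) = 6465/(-7321/4661) = 6465*(-4661/7321) = -30133365/7321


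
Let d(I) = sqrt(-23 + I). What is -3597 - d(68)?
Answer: -3597 - 3*sqrt(5) ≈ -3603.7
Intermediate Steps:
-3597 - d(68) = -3597 - sqrt(-23 + 68) = -3597 - sqrt(45) = -3597 - 3*sqrt(5)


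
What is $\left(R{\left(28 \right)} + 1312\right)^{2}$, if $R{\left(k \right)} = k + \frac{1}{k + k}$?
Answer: $\frac{5631151681}{3136} \approx 1.7956 \cdot 10^{6}$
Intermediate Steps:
$R{\left(k \right)} = k + \frac{1}{2 k}$
$\left(R{\left(28 \right)} + 1312\right)^{2} = \left(\left(28 + \frac{1}{2 \cdot 28}\right) + 1312\right)^{2} = \left(\left(28 + \frac{1}{2} \cdot \frac{1}{28}\right) + 1312\right)^{2} = \left(\left(28 + \frac{1}{56}\right) + 1312\right)^{2} = \left(\frac{1569}{56} + 1312\right)^{2} = \left(\frac{75041}{56}\right)^{2} = \frac{5631151681}{3136}$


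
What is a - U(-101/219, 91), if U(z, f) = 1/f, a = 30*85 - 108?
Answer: 222221/91 ≈ 2442.0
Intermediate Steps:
a = 2442 (a = 2550 - 108 = 2442)
a - U(-101/219, 91) = 2442 - 1/91 = 222221/91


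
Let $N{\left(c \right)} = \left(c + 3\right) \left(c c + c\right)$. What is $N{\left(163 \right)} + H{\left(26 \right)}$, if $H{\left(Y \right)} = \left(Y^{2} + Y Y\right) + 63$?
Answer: $4438927$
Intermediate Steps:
$N{\left(c \right)} = \left(3 + c\right) \left(c + c^{2}\right)$ ($N{\left(c \right)} = \left(3 + c\right) \left(c^{2} + c\right) = \left(3 + c\right) \left(c + c^{2}\right)$)
$H{\left(Y \right)} = 63 + 2 Y^{2}$ ($H{\left(Y \right)} = \left(Y^{2} + Y^{2}\right) + 63 = 2 Y^{2} + 63 = 63 + 2 Y^{2}$)
$N{\left(163 \right)} + H{\left(26 \right)} = 163 \left(3 + 163^{2} + 4 \cdot 163\right) + \left(63 + 2 \cdot 26^{2}\right) = 163 \left(3 + 26569 + 652\right) + \left(63 + 2 \cdot 676\right) = 163 \cdot 27224 + \left(63 + 1352\right) = 4437512 + 1415 = 4438927$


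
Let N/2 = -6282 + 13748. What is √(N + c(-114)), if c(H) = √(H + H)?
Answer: √(14932 + 2*I*√57) ≈ 122.2 + 0.0618*I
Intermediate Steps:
N = 14932 (N = 2*(-6282 + 13748) = 2*7466 = 14932)
c(H) = √2*√H (c(H) = √(2*H) = √2*√H)
√(N + c(-114)) = √(14932 + √2*√(-114)) = √(14932 + √2*(I*√114)) = √(14932 + 2*I*√57)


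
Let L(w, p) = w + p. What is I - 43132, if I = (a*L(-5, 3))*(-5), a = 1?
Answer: -43122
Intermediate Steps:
L(w, p) = p + w
I = 10 (I = (1*(3 - 5))*(-5) = (1*(-2))*(-5) = -2*(-5) = 10)
I - 43132 = 10 - 43132 = -43122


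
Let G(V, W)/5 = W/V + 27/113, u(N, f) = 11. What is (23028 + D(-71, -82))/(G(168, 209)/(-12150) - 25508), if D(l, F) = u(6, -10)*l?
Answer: -1026279026640/1176712637113 ≈ -0.87216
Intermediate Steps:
G(V, W) = 135/113 + 5*W/V (G(V, W) = 5*(W/V + 27/113) = 5*(27/113 + W/V) = 135/113 + 5*W/V)
D(l, F) = 11*l
(23028 + D(-71, -82))/(G(168, 209)/(-12150) - 25508) = (23028 + 11*(-71))/((135/113 + 5*209/168)/(-12150) - 25508) = (23028 - 781)/((135/113 + 5*209*(1/168))*(-1/12150) - 25508) = 22247/((135/113 + 1045/168)*(-1/12150) - 25508) = 22247/((140765/18984)*(-1/12150) - 25508) = 22247/(-28153/46131120 - 25508) = 22247/(-1176712637113/46131120) = 22247*(-46131120/1176712637113) = -1026279026640/1176712637113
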